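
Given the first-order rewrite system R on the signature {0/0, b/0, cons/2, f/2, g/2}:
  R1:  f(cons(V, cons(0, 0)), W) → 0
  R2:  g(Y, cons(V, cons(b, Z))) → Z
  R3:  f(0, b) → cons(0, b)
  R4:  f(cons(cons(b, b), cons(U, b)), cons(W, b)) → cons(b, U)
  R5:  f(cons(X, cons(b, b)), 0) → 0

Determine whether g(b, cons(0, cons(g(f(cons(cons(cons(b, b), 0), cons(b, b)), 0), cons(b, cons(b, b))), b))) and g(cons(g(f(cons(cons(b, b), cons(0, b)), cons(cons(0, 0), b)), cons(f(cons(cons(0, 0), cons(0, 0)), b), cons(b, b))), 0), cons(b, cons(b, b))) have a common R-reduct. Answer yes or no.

yes — NF(t₁) = b, NF(t₂) = b

Reduce t₁ = g(b, cons(0, cons(g(f(cons(cons(cons(b, b), 0), cons(b, b)), 0), cons(b, cons(b, b))), b))):
1. g(b, cons(0, cons(g(f(cons(cons(cons(b, b), 0), cons(b, b)), 0), cons(b, cons(b, b))), b)))  →  g(b, cons(0, cons(b, b)))   [R2 at 2.2.1]
2. g(b, cons(0, cons(b, b)))  →  b   [R2 at ε]

Reduce t₂ = g(cons(g(f(cons(cons(b, b), cons(0, b)), cons(cons(0, 0), b)), cons(f(cons(cons(0, 0), cons(0, 0)), b), cons(b, b))), 0), cons(b, cons(b, b))):
1. g(cons(g(f(cons(cons(b, b), cons(0, b)), cons(cons(0, 0), b)), cons(f(cons(cons(0, 0), cons(0, 0)), b), cons(b, b))), 0), cons(b, cons(b, b)))  →  b   [R2 at ε]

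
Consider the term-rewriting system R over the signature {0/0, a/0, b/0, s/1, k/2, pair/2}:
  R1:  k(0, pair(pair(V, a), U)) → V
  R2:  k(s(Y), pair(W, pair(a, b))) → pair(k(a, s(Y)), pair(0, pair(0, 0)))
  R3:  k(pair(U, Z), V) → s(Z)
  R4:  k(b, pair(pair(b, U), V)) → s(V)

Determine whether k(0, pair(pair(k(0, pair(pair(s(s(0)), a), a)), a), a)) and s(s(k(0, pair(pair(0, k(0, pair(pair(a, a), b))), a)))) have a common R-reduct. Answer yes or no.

Reduce t₁ = k(0, pair(pair(k(0, pair(pair(s(s(0)), a), a)), a), a)):
1. k(0, pair(pair(k(0, pair(pair(s(s(0)), a), a)), a), a))  →  k(0, pair(pair(s(s(0)), a), a))   [R1 at ε]
2. k(0, pair(pair(s(s(0)), a), a))  →  s(s(0))   [R1 at ε]

Reduce t₂ = s(s(k(0, pair(pair(0, k(0, pair(pair(a, a), b))), a)))):
1. s(s(k(0, pair(pair(0, k(0, pair(pair(a, a), b))), a))))  →  s(s(k(0, pair(pair(0, a), a))))   [R1 at 1.1.2.1.2]
2. s(s(k(0, pair(pair(0, a), a))))  →  s(s(0))   [R1 at 1.1]

yes — NF(t₁) = s(s(0)), NF(t₂) = s(s(0))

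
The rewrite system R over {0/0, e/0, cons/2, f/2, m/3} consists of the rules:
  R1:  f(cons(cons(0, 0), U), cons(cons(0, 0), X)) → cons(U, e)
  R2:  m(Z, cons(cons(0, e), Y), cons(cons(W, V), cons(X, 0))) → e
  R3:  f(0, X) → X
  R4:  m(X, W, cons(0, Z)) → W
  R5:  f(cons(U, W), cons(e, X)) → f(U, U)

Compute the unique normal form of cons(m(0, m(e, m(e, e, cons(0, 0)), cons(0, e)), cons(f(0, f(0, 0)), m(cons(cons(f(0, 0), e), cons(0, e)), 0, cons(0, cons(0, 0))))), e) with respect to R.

1. cons(m(0, m(e, m(e, e, cons(0, 0)), cons(0, e)), cons(f(0, f(0, 0)), m(cons(cons(f(0, 0), e), cons(0, e)), 0, cons(0, cons(0, 0))))), e)  →  cons(m(0, m(e, e, cons(0, 0)), cons(f(0, f(0, 0)), m(cons(cons(f(0, 0), e), cons(0, e)), 0, cons(0, cons(0, 0))))), e)   [R4 at 1.2]
2. cons(m(0, m(e, e, cons(0, 0)), cons(f(0, f(0, 0)), m(cons(cons(f(0, 0), e), cons(0, e)), 0, cons(0, cons(0, 0))))), e)  →  cons(m(0, e, cons(f(0, f(0, 0)), m(cons(cons(f(0, 0), e), cons(0, e)), 0, cons(0, cons(0, 0))))), e)   [R4 at 1.2]
3. cons(m(0, e, cons(f(0, f(0, 0)), m(cons(cons(f(0, 0), e), cons(0, e)), 0, cons(0, cons(0, 0))))), e)  →  cons(m(0, e, cons(f(0, 0), m(cons(cons(f(0, 0), e), cons(0, e)), 0, cons(0, cons(0, 0))))), e)   [R3 at 1.3.1]
4. cons(m(0, e, cons(f(0, 0), m(cons(cons(f(0, 0), e), cons(0, e)), 0, cons(0, cons(0, 0))))), e)  →  cons(m(0, e, cons(0, m(cons(cons(f(0, 0), e), cons(0, e)), 0, cons(0, cons(0, 0))))), e)   [R3 at 1.3.1]
5. cons(m(0, e, cons(0, m(cons(cons(f(0, 0), e), cons(0, e)), 0, cons(0, cons(0, 0))))), e)  →  cons(e, e)   [R4 at 1]

cons(e, e)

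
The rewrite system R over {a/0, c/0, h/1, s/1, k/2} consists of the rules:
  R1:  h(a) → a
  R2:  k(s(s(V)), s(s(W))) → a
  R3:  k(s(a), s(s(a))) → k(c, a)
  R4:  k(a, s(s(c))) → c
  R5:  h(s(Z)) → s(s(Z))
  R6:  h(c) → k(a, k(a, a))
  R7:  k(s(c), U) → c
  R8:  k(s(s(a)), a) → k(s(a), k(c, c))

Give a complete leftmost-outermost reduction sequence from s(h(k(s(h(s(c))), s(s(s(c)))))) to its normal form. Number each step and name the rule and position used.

1. s(h(k(s(h(s(c))), s(s(s(c))))))  →  s(h(k(s(s(s(c))), s(s(s(c))))))   [R5 at 1.1.1.1]
2. s(h(k(s(s(s(c))), s(s(s(c))))))  →  s(h(a))   [R2 at 1.1]
3. s(h(a))  →  s(a)   [R1 at 1]

s(a)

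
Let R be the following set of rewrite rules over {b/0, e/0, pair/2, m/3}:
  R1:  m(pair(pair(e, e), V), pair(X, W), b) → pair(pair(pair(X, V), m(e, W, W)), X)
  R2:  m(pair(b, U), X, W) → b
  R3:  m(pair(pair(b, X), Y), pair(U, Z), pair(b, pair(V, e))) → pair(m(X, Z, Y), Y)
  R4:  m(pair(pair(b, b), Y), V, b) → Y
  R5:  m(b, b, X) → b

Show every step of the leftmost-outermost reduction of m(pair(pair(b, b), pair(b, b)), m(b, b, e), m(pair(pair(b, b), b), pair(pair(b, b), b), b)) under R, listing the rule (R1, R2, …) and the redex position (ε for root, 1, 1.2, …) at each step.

1. m(pair(pair(b, b), pair(b, b)), m(b, b, e), m(pair(pair(b, b), b), pair(pair(b, b), b), b))  →  m(pair(pair(b, b), pair(b, b)), b, m(pair(pair(b, b), b), pair(pair(b, b), b), b))   [R5 at 2]
2. m(pair(pair(b, b), pair(b, b)), b, m(pair(pair(b, b), b), pair(pair(b, b), b), b))  →  m(pair(pair(b, b), pair(b, b)), b, b)   [R4 at 3]
3. m(pair(pair(b, b), pair(b, b)), b, b)  →  pair(b, b)   [R4 at ε]

pair(b, b)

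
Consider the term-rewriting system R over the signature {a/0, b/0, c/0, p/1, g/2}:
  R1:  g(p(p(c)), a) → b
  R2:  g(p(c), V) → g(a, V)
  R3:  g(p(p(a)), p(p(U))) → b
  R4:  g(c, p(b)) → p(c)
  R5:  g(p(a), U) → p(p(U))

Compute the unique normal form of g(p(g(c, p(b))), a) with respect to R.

1. g(p(g(c, p(b))), a)  →  g(p(p(c)), a)   [R4 at 1.1]
2. g(p(p(c)), a)  →  b   [R1 at ε]

b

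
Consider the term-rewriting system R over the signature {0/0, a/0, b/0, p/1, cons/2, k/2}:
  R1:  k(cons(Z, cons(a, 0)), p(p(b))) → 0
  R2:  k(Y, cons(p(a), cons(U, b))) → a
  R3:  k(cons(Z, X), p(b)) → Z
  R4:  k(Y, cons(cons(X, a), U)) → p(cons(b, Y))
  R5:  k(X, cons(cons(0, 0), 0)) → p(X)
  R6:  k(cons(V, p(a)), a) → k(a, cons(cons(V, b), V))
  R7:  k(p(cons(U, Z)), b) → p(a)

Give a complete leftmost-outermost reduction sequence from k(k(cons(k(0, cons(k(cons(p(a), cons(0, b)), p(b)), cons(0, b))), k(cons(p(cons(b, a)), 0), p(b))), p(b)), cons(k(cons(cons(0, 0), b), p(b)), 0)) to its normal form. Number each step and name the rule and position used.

1. k(k(cons(k(0, cons(k(cons(p(a), cons(0, b)), p(b)), cons(0, b))), k(cons(p(cons(b, a)), 0), p(b))), p(b)), cons(k(cons(cons(0, 0), b), p(b)), 0))  →  k(k(0, cons(k(cons(p(a), cons(0, b)), p(b)), cons(0, b))), cons(k(cons(cons(0, 0), b), p(b)), 0))   [R3 at 1]
2. k(k(0, cons(k(cons(p(a), cons(0, b)), p(b)), cons(0, b))), cons(k(cons(cons(0, 0), b), p(b)), 0))  →  k(k(0, cons(p(a), cons(0, b))), cons(k(cons(cons(0, 0), b), p(b)), 0))   [R3 at 1.2.1]
3. k(k(0, cons(p(a), cons(0, b))), cons(k(cons(cons(0, 0), b), p(b)), 0))  →  k(a, cons(k(cons(cons(0, 0), b), p(b)), 0))   [R2 at 1]
4. k(a, cons(k(cons(cons(0, 0), b), p(b)), 0))  →  k(a, cons(cons(0, 0), 0))   [R3 at 2.1]
5. k(a, cons(cons(0, 0), 0))  →  p(a)   [R5 at ε]

p(a)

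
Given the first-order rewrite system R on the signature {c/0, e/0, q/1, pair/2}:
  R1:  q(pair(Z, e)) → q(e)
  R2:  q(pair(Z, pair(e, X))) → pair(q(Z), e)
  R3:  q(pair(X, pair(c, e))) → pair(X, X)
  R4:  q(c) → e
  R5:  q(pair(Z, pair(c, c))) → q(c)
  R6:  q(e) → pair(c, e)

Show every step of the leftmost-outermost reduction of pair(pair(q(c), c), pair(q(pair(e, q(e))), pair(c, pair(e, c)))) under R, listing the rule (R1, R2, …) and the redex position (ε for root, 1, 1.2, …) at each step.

pair(pair(e, c), pair(pair(e, e), pair(c, pair(e, c))))

1. pair(pair(q(c), c), pair(q(pair(e, q(e))), pair(c, pair(e, c))))  →  pair(pair(e, c), pair(q(pair(e, q(e))), pair(c, pair(e, c))))   [R4 at 1.1]
2. pair(pair(e, c), pair(q(pair(e, q(e))), pair(c, pair(e, c))))  →  pair(pair(e, c), pair(q(pair(e, pair(c, e))), pair(c, pair(e, c))))   [R6 at 2.1.1.2]
3. pair(pair(e, c), pair(q(pair(e, pair(c, e))), pair(c, pair(e, c))))  →  pair(pair(e, c), pair(pair(e, e), pair(c, pair(e, c))))   [R3 at 2.1]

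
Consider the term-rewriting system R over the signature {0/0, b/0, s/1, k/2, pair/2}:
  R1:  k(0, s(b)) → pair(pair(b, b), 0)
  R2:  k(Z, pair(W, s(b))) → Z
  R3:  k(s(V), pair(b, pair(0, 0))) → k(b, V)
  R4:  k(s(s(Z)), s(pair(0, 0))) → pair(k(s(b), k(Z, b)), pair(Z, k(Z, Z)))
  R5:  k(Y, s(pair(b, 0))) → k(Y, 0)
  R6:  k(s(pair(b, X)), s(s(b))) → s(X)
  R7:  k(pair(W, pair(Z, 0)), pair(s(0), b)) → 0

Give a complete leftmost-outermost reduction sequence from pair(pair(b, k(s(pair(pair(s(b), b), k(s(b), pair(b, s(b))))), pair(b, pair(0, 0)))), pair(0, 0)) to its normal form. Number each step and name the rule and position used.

1. pair(pair(b, k(s(pair(pair(s(b), b), k(s(b), pair(b, s(b))))), pair(b, pair(0, 0)))), pair(0, 0))  →  pair(pair(b, k(b, pair(pair(s(b), b), k(s(b), pair(b, s(b)))))), pair(0, 0))   [R3 at 1.2]
2. pair(pair(b, k(b, pair(pair(s(b), b), k(s(b), pair(b, s(b)))))), pair(0, 0))  →  pair(pair(b, k(b, pair(pair(s(b), b), s(b)))), pair(0, 0))   [R2 at 1.2.2.2]
3. pair(pair(b, k(b, pair(pair(s(b), b), s(b)))), pair(0, 0))  →  pair(pair(b, b), pair(0, 0))   [R2 at 1.2]

pair(pair(b, b), pair(0, 0))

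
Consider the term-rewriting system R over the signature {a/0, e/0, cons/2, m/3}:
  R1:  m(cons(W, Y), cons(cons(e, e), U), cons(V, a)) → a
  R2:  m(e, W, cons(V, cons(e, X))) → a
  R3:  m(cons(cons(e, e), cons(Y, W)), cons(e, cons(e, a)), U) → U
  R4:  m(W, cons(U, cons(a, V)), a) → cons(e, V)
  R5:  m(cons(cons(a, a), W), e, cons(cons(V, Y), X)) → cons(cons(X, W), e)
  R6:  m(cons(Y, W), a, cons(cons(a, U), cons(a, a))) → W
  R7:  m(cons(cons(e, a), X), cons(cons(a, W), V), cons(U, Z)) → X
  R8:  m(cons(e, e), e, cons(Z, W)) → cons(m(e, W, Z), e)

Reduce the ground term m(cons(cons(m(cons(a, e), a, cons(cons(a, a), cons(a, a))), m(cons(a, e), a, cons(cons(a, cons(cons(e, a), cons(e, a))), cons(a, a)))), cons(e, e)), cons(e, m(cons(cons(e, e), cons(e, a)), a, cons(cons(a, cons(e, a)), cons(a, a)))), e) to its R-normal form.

1. m(cons(cons(m(cons(a, e), a, cons(cons(a, a), cons(a, a))), m(cons(a, e), a, cons(cons(a, cons(cons(e, a), cons(e, a))), cons(a, a)))), cons(e, e)), cons(e, m(cons(cons(e, e), cons(e, a)), a, cons(cons(a, cons(e, a)), cons(a, a)))), e)  →  m(cons(cons(e, m(cons(a, e), a, cons(cons(a, cons(cons(e, a), cons(e, a))), cons(a, a)))), cons(e, e)), cons(e, m(cons(cons(e, e), cons(e, a)), a, cons(cons(a, cons(e, a)), cons(a, a)))), e)   [R6 at 1.1.1]
2. m(cons(cons(e, m(cons(a, e), a, cons(cons(a, cons(cons(e, a), cons(e, a))), cons(a, a)))), cons(e, e)), cons(e, m(cons(cons(e, e), cons(e, a)), a, cons(cons(a, cons(e, a)), cons(a, a)))), e)  →  m(cons(cons(e, e), cons(e, e)), cons(e, m(cons(cons(e, e), cons(e, a)), a, cons(cons(a, cons(e, a)), cons(a, a)))), e)   [R6 at 1.1.2]
3. m(cons(cons(e, e), cons(e, e)), cons(e, m(cons(cons(e, e), cons(e, a)), a, cons(cons(a, cons(e, a)), cons(a, a)))), e)  →  m(cons(cons(e, e), cons(e, e)), cons(e, cons(e, a)), e)   [R6 at 2.2]
4. m(cons(cons(e, e), cons(e, e)), cons(e, cons(e, a)), e)  →  e   [R3 at ε]

e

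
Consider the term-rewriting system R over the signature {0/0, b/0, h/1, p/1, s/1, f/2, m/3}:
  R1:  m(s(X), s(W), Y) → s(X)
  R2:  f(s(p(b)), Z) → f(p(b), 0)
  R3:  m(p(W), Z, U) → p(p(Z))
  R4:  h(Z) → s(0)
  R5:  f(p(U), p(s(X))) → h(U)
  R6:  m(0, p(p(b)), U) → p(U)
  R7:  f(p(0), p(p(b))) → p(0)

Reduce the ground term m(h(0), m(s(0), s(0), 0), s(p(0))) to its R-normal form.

s(0)

1. m(h(0), m(s(0), s(0), 0), s(p(0)))  →  m(s(0), m(s(0), s(0), 0), s(p(0)))   [R4 at 1]
2. m(s(0), m(s(0), s(0), 0), s(p(0)))  →  m(s(0), s(0), s(p(0)))   [R1 at 2]
3. m(s(0), s(0), s(p(0)))  →  s(0)   [R1 at ε]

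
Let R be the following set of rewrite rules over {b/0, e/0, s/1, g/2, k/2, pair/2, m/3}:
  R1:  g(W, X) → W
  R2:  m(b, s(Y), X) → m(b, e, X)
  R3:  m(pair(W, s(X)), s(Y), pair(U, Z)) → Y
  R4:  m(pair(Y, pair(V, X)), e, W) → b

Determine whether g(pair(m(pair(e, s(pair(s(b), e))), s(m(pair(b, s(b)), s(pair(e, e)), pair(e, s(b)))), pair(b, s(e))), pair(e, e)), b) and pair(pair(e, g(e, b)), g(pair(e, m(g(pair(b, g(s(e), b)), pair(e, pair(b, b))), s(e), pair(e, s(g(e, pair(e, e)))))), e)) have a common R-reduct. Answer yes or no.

yes — NF(t₁) = pair(pair(e, e), pair(e, e)), NF(t₂) = pair(pair(e, e), pair(e, e))

Reduce t₁ = g(pair(m(pair(e, s(pair(s(b), e))), s(m(pair(b, s(b)), s(pair(e, e)), pair(e, s(b)))), pair(b, s(e))), pair(e, e)), b):
1. g(pair(m(pair(e, s(pair(s(b), e))), s(m(pair(b, s(b)), s(pair(e, e)), pair(e, s(b)))), pair(b, s(e))), pair(e, e)), b)  →  pair(m(pair(e, s(pair(s(b), e))), s(m(pair(b, s(b)), s(pair(e, e)), pair(e, s(b)))), pair(b, s(e))), pair(e, e))   [R1 at ε]
2. pair(m(pair(e, s(pair(s(b), e))), s(m(pair(b, s(b)), s(pair(e, e)), pair(e, s(b)))), pair(b, s(e))), pair(e, e))  →  pair(m(pair(b, s(b)), s(pair(e, e)), pair(e, s(b))), pair(e, e))   [R3 at 1]
3. pair(m(pair(b, s(b)), s(pair(e, e)), pair(e, s(b))), pair(e, e))  →  pair(pair(e, e), pair(e, e))   [R3 at 1]

Reduce t₂ = pair(pair(e, g(e, b)), g(pair(e, m(g(pair(b, g(s(e), b)), pair(e, pair(b, b))), s(e), pair(e, s(g(e, pair(e, e)))))), e)):
1. pair(pair(e, g(e, b)), g(pair(e, m(g(pair(b, g(s(e), b)), pair(e, pair(b, b))), s(e), pair(e, s(g(e, pair(e, e)))))), e))  →  pair(pair(e, e), g(pair(e, m(g(pair(b, g(s(e), b)), pair(e, pair(b, b))), s(e), pair(e, s(g(e, pair(e, e)))))), e))   [R1 at 1.2]
2. pair(pair(e, e), g(pair(e, m(g(pair(b, g(s(e), b)), pair(e, pair(b, b))), s(e), pair(e, s(g(e, pair(e, e)))))), e))  →  pair(pair(e, e), pair(e, m(g(pair(b, g(s(e), b)), pair(e, pair(b, b))), s(e), pair(e, s(g(e, pair(e, e)))))))   [R1 at 2]
3. pair(pair(e, e), pair(e, m(g(pair(b, g(s(e), b)), pair(e, pair(b, b))), s(e), pair(e, s(g(e, pair(e, e)))))))  →  pair(pair(e, e), pair(e, m(pair(b, g(s(e), b)), s(e), pair(e, s(g(e, pair(e, e)))))))   [R1 at 2.2.1]
4. pair(pair(e, e), pair(e, m(pair(b, g(s(e), b)), s(e), pair(e, s(g(e, pair(e, e)))))))  →  pair(pair(e, e), pair(e, m(pair(b, s(e)), s(e), pair(e, s(g(e, pair(e, e)))))))   [R1 at 2.2.1.2]
5. pair(pair(e, e), pair(e, m(pair(b, s(e)), s(e), pair(e, s(g(e, pair(e, e)))))))  →  pair(pair(e, e), pair(e, e))   [R3 at 2.2]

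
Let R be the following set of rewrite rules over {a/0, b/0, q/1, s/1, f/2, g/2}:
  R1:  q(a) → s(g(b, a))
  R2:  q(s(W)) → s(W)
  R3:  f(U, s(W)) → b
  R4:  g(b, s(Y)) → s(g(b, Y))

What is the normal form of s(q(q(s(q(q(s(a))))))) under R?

1. s(q(q(s(q(q(s(a)))))))  →  s(q(s(q(q(s(a))))))   [R2 at 1.1]
2. s(q(s(q(q(s(a))))))  →  s(s(q(q(s(a)))))   [R2 at 1]
3. s(s(q(q(s(a)))))  →  s(s(q(s(a))))   [R2 at 1.1.1]
4. s(s(q(s(a))))  →  s(s(s(a)))   [R2 at 1.1]

s(s(s(a)))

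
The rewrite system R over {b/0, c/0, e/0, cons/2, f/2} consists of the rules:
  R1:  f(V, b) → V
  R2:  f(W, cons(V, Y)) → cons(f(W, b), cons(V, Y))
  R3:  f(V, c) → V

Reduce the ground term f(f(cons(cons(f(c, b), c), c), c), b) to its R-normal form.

cons(cons(c, c), c)

1. f(f(cons(cons(f(c, b), c), c), c), b)  →  f(cons(cons(f(c, b), c), c), c)   [R1 at ε]
2. f(cons(cons(f(c, b), c), c), c)  →  cons(cons(f(c, b), c), c)   [R3 at ε]
3. cons(cons(f(c, b), c), c)  →  cons(cons(c, c), c)   [R1 at 1.1]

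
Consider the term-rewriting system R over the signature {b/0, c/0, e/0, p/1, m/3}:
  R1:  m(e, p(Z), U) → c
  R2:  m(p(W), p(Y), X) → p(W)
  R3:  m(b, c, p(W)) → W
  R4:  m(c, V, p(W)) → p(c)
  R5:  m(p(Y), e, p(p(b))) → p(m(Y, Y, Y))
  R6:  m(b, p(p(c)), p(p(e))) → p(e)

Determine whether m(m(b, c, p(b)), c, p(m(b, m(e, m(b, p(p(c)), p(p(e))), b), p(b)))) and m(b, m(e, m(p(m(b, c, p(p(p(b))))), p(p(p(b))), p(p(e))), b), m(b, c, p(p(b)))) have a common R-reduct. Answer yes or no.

yes — NF(t₁) = b, NF(t₂) = b

Reduce t₁ = m(m(b, c, p(b)), c, p(m(b, m(e, m(b, p(p(c)), p(p(e))), b), p(b)))):
1. m(m(b, c, p(b)), c, p(m(b, m(e, m(b, p(p(c)), p(p(e))), b), p(b))))  →  m(b, c, p(m(b, m(e, m(b, p(p(c)), p(p(e))), b), p(b))))   [R3 at 1]
2. m(b, c, p(m(b, m(e, m(b, p(p(c)), p(p(e))), b), p(b))))  →  m(b, m(e, m(b, p(p(c)), p(p(e))), b), p(b))   [R3 at ε]
3. m(b, m(e, m(b, p(p(c)), p(p(e))), b), p(b))  →  m(b, m(e, p(e), b), p(b))   [R6 at 2.2]
4. m(b, m(e, p(e), b), p(b))  →  m(b, c, p(b))   [R1 at 2]
5. m(b, c, p(b))  →  b   [R3 at ε]

Reduce t₂ = m(b, m(e, m(p(m(b, c, p(p(p(b))))), p(p(p(b))), p(p(e))), b), m(b, c, p(p(b)))):
1. m(b, m(e, m(p(m(b, c, p(p(p(b))))), p(p(p(b))), p(p(e))), b), m(b, c, p(p(b))))  →  m(b, m(e, p(m(b, c, p(p(p(b))))), b), m(b, c, p(p(b))))   [R2 at 2.2]
2. m(b, m(e, p(m(b, c, p(p(p(b))))), b), m(b, c, p(p(b))))  →  m(b, c, m(b, c, p(p(b))))   [R1 at 2]
3. m(b, c, m(b, c, p(p(b))))  →  m(b, c, p(b))   [R3 at 3]
4. m(b, c, p(b))  →  b   [R3 at ε]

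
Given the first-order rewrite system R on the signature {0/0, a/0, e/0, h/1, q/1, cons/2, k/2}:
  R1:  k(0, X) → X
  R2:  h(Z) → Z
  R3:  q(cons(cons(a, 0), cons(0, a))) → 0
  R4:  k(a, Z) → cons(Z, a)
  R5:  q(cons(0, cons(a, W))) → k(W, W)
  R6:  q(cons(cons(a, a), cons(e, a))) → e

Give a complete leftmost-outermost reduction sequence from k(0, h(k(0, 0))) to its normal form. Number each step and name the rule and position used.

0

1. k(0, h(k(0, 0)))  →  h(k(0, 0))   [R1 at ε]
2. h(k(0, 0))  →  k(0, 0)   [R2 at ε]
3. k(0, 0)  →  0   [R1 at ε]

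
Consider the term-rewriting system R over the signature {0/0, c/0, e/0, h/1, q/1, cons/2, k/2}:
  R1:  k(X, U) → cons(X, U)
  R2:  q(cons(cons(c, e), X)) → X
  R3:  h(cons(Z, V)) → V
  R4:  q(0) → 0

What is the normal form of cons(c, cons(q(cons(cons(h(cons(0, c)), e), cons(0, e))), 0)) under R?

cons(c, cons(cons(0, e), 0))

1. cons(c, cons(q(cons(cons(h(cons(0, c)), e), cons(0, e))), 0))  →  cons(c, cons(q(cons(cons(c, e), cons(0, e))), 0))   [R3 at 2.1.1.1.1]
2. cons(c, cons(q(cons(cons(c, e), cons(0, e))), 0))  →  cons(c, cons(cons(0, e), 0))   [R2 at 2.1]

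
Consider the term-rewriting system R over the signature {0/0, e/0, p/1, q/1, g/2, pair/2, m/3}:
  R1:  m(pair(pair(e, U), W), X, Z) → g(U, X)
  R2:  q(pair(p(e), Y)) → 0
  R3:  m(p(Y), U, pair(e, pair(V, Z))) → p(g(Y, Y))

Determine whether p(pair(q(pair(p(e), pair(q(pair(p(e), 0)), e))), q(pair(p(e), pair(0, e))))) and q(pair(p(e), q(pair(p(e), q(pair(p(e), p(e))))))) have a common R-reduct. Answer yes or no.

no — NF(t₁) = p(pair(0, 0)), NF(t₂) = 0

Reduce t₁ = p(pair(q(pair(p(e), pair(q(pair(p(e), 0)), e))), q(pair(p(e), pair(0, e))))):
1. p(pair(q(pair(p(e), pair(q(pair(p(e), 0)), e))), q(pair(p(e), pair(0, e)))))  →  p(pair(0, q(pair(p(e), pair(0, e)))))   [R2 at 1.1]
2. p(pair(0, q(pair(p(e), pair(0, e)))))  →  p(pair(0, 0))   [R2 at 1.2]

Reduce t₂ = q(pair(p(e), q(pair(p(e), q(pair(p(e), p(e))))))):
1. q(pair(p(e), q(pair(p(e), q(pair(p(e), p(e)))))))  →  0   [R2 at ε]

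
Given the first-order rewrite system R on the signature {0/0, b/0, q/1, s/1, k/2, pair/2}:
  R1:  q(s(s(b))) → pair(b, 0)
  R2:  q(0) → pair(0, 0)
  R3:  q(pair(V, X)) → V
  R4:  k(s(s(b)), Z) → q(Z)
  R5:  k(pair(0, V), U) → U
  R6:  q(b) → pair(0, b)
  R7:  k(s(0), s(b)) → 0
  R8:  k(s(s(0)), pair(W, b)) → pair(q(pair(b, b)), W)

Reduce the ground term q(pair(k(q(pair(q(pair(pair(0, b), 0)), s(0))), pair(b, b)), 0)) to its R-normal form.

1. q(pair(k(q(pair(q(pair(pair(0, b), 0)), s(0))), pair(b, b)), 0))  →  k(q(pair(q(pair(pair(0, b), 0)), s(0))), pair(b, b))   [R3 at ε]
2. k(q(pair(q(pair(pair(0, b), 0)), s(0))), pair(b, b))  →  k(q(pair(pair(0, b), 0)), pair(b, b))   [R3 at 1]
3. k(q(pair(pair(0, b), 0)), pair(b, b))  →  k(pair(0, b), pair(b, b))   [R3 at 1]
4. k(pair(0, b), pair(b, b))  →  pair(b, b)   [R5 at ε]

pair(b, b)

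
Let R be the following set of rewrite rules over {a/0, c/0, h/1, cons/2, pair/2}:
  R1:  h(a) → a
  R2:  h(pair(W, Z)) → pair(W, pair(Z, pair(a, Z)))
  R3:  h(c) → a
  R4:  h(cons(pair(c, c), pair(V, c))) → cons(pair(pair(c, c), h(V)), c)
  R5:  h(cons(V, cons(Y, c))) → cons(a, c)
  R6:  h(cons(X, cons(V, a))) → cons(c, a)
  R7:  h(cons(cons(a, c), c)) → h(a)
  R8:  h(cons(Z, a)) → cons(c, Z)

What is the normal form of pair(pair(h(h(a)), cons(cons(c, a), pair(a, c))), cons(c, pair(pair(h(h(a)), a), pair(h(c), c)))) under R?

pair(pair(a, cons(cons(c, a), pair(a, c))), cons(c, pair(pair(a, a), pair(a, c))))

1. pair(pair(h(h(a)), cons(cons(c, a), pair(a, c))), cons(c, pair(pair(h(h(a)), a), pair(h(c), c))))  →  pair(pair(h(a), cons(cons(c, a), pair(a, c))), cons(c, pair(pair(h(h(a)), a), pair(h(c), c))))   [R1 at 1.1.1]
2. pair(pair(h(a), cons(cons(c, a), pair(a, c))), cons(c, pair(pair(h(h(a)), a), pair(h(c), c))))  →  pair(pair(a, cons(cons(c, a), pair(a, c))), cons(c, pair(pair(h(h(a)), a), pair(h(c), c))))   [R1 at 1.1]
3. pair(pair(a, cons(cons(c, a), pair(a, c))), cons(c, pair(pair(h(h(a)), a), pair(h(c), c))))  →  pair(pair(a, cons(cons(c, a), pair(a, c))), cons(c, pair(pair(h(a), a), pair(h(c), c))))   [R1 at 2.2.1.1.1]
4. pair(pair(a, cons(cons(c, a), pair(a, c))), cons(c, pair(pair(h(a), a), pair(h(c), c))))  →  pair(pair(a, cons(cons(c, a), pair(a, c))), cons(c, pair(pair(a, a), pair(h(c), c))))   [R1 at 2.2.1.1]
5. pair(pair(a, cons(cons(c, a), pair(a, c))), cons(c, pair(pair(a, a), pair(h(c), c))))  →  pair(pair(a, cons(cons(c, a), pair(a, c))), cons(c, pair(pair(a, a), pair(a, c))))   [R3 at 2.2.2.1]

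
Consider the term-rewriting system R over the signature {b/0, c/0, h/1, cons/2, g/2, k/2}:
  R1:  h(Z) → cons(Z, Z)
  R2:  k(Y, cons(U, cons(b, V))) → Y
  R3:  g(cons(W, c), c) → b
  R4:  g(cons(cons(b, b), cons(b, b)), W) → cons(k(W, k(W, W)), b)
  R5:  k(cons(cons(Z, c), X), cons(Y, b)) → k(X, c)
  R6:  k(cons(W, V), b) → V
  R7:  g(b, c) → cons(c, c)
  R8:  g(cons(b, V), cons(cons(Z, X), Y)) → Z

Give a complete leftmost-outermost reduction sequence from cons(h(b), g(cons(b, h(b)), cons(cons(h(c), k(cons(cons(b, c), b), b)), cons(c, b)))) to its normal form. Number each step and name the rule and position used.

cons(cons(b, b), cons(c, c))

1. cons(h(b), g(cons(b, h(b)), cons(cons(h(c), k(cons(cons(b, c), b), b)), cons(c, b))))  →  cons(cons(b, b), g(cons(b, h(b)), cons(cons(h(c), k(cons(cons(b, c), b), b)), cons(c, b))))   [R1 at 1]
2. cons(cons(b, b), g(cons(b, h(b)), cons(cons(h(c), k(cons(cons(b, c), b), b)), cons(c, b))))  →  cons(cons(b, b), h(c))   [R8 at 2]
3. cons(cons(b, b), h(c))  →  cons(cons(b, b), cons(c, c))   [R1 at 2]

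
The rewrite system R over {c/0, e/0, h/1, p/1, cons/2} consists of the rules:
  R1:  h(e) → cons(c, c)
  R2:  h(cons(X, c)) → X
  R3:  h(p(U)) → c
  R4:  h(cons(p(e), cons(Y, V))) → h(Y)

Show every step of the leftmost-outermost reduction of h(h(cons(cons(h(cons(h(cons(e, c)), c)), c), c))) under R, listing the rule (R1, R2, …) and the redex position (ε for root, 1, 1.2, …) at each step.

1. h(h(cons(cons(h(cons(h(cons(e, c)), c)), c), c)))  →  h(cons(h(cons(h(cons(e, c)), c)), c))   [R2 at 1]
2. h(cons(h(cons(h(cons(e, c)), c)), c))  →  h(cons(h(cons(e, c)), c))   [R2 at ε]
3. h(cons(h(cons(e, c)), c))  →  h(cons(e, c))   [R2 at ε]
4. h(cons(e, c))  →  e   [R2 at ε]

e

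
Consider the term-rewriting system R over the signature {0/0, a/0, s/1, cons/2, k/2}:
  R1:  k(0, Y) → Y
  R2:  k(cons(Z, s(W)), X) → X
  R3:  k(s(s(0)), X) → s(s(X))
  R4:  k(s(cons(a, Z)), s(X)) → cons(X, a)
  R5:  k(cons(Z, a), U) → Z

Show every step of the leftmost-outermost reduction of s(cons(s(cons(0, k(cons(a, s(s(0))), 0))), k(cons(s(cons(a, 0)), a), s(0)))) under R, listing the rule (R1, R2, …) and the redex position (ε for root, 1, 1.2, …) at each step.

1. s(cons(s(cons(0, k(cons(a, s(s(0))), 0))), k(cons(s(cons(a, 0)), a), s(0))))  →  s(cons(s(cons(0, 0)), k(cons(s(cons(a, 0)), a), s(0))))   [R2 at 1.1.1.2]
2. s(cons(s(cons(0, 0)), k(cons(s(cons(a, 0)), a), s(0))))  →  s(cons(s(cons(0, 0)), s(cons(a, 0))))   [R5 at 1.2]

s(cons(s(cons(0, 0)), s(cons(a, 0))))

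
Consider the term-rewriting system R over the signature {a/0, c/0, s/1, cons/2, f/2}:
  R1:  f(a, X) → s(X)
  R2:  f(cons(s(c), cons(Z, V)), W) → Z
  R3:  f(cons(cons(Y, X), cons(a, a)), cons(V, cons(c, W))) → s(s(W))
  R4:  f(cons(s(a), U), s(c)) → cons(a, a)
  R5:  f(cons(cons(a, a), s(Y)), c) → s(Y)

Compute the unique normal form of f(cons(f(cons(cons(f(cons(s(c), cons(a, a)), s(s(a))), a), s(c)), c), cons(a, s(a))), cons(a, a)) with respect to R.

1. f(cons(f(cons(cons(f(cons(s(c), cons(a, a)), s(s(a))), a), s(c)), c), cons(a, s(a))), cons(a, a))  →  f(cons(f(cons(cons(a, a), s(c)), c), cons(a, s(a))), cons(a, a))   [R2 at 1.1.1.1.1]
2. f(cons(f(cons(cons(a, a), s(c)), c), cons(a, s(a))), cons(a, a))  →  f(cons(s(c), cons(a, s(a))), cons(a, a))   [R5 at 1.1]
3. f(cons(s(c), cons(a, s(a))), cons(a, a))  →  a   [R2 at ε]

a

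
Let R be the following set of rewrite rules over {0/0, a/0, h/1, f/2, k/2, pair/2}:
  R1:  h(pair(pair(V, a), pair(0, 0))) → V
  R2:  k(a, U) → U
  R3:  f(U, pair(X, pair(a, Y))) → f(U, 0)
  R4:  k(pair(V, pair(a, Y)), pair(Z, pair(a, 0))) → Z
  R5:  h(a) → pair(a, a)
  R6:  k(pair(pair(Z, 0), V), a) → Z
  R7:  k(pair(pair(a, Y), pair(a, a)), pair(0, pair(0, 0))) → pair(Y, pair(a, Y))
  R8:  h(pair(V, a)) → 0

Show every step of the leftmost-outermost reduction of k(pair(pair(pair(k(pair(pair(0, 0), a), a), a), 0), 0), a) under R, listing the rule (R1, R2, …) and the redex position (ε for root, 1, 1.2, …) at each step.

pair(0, a)

1. k(pair(pair(pair(k(pair(pair(0, 0), a), a), a), 0), 0), a)  →  pair(k(pair(pair(0, 0), a), a), a)   [R6 at ε]
2. pair(k(pair(pair(0, 0), a), a), a)  →  pair(0, a)   [R6 at 1]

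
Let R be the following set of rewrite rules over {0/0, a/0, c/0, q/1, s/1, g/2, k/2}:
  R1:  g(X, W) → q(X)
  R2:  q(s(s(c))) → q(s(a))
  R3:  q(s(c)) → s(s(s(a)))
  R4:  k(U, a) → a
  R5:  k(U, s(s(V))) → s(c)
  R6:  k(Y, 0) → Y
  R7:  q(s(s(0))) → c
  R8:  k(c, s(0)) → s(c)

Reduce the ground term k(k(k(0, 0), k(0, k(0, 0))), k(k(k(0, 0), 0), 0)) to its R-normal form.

1. k(k(k(0, 0), k(0, k(0, 0))), k(k(k(0, 0), 0), 0))  →  k(k(0, k(0, k(0, 0))), k(k(k(0, 0), 0), 0))   [R6 at 1.1]
2. k(k(0, k(0, k(0, 0))), k(k(k(0, 0), 0), 0))  →  k(k(0, k(0, 0)), k(k(k(0, 0), 0), 0))   [R6 at 1.2.2]
3. k(k(0, k(0, 0)), k(k(k(0, 0), 0), 0))  →  k(k(0, 0), k(k(k(0, 0), 0), 0))   [R6 at 1.2]
4. k(k(0, 0), k(k(k(0, 0), 0), 0))  →  k(0, k(k(k(0, 0), 0), 0))   [R6 at 1]
5. k(0, k(k(k(0, 0), 0), 0))  →  k(0, k(k(0, 0), 0))   [R6 at 2]
6. k(0, k(k(0, 0), 0))  →  k(0, k(0, 0))   [R6 at 2]
7. k(0, k(0, 0))  →  k(0, 0)   [R6 at 2]
8. k(0, 0)  →  0   [R6 at ε]

0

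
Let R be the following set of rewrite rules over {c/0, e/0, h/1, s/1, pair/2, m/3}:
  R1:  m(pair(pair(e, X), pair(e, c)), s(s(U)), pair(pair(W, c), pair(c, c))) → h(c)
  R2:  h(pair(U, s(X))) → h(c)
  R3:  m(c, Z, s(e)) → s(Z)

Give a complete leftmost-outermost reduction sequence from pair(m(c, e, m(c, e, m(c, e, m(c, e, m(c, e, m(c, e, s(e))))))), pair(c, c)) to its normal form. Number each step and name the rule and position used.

pair(s(e), pair(c, c))

1. pair(m(c, e, m(c, e, m(c, e, m(c, e, m(c, e, m(c, e, s(e))))))), pair(c, c))  →  pair(m(c, e, m(c, e, m(c, e, m(c, e, m(c, e, s(e)))))), pair(c, c))   [R3 at 1.3.3.3.3.3]
2. pair(m(c, e, m(c, e, m(c, e, m(c, e, m(c, e, s(e)))))), pair(c, c))  →  pair(m(c, e, m(c, e, m(c, e, m(c, e, s(e))))), pair(c, c))   [R3 at 1.3.3.3.3]
3. pair(m(c, e, m(c, e, m(c, e, m(c, e, s(e))))), pair(c, c))  →  pair(m(c, e, m(c, e, m(c, e, s(e)))), pair(c, c))   [R3 at 1.3.3.3]
4. pair(m(c, e, m(c, e, m(c, e, s(e)))), pair(c, c))  →  pair(m(c, e, m(c, e, s(e))), pair(c, c))   [R3 at 1.3.3]
5. pair(m(c, e, m(c, e, s(e))), pair(c, c))  →  pair(m(c, e, s(e)), pair(c, c))   [R3 at 1.3]
6. pair(m(c, e, s(e)), pair(c, c))  →  pair(s(e), pair(c, c))   [R3 at 1]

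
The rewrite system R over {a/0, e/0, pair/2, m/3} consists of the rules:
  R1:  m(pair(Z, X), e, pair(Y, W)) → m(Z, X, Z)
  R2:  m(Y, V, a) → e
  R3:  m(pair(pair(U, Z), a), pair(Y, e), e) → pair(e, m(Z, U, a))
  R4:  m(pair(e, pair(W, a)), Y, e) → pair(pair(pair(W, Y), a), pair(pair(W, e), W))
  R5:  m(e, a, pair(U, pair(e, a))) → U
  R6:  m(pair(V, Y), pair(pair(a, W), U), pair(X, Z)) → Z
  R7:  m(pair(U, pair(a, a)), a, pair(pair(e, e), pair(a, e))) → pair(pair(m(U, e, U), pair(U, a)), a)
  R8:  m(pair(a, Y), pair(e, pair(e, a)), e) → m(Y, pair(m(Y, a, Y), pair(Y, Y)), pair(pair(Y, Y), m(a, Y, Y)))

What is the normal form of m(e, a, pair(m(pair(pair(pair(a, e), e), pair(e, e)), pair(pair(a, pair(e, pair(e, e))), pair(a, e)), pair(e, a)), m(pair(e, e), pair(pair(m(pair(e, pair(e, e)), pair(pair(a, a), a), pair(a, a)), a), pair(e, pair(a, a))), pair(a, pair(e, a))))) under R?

1. m(e, a, pair(m(pair(pair(pair(a, e), e), pair(e, e)), pair(pair(a, pair(e, pair(e, e))), pair(a, e)), pair(e, a)), m(pair(e, e), pair(pair(m(pair(e, pair(e, e)), pair(pair(a, a), a), pair(a, a)), a), pair(e, pair(a, a))), pair(a, pair(e, a)))))  →  m(e, a, pair(a, m(pair(e, e), pair(pair(m(pair(e, pair(e, e)), pair(pair(a, a), a), pair(a, a)), a), pair(e, pair(a, a))), pair(a, pair(e, a)))))   [R6 at 3.1]
2. m(e, a, pair(a, m(pair(e, e), pair(pair(m(pair(e, pair(e, e)), pair(pair(a, a), a), pair(a, a)), a), pair(e, pair(a, a))), pair(a, pair(e, a)))))  →  m(e, a, pair(a, m(pair(e, e), pair(pair(a, a), pair(e, pair(a, a))), pair(a, pair(e, a)))))   [R6 at 3.2.2.1.1]
3. m(e, a, pair(a, m(pair(e, e), pair(pair(a, a), pair(e, pair(a, a))), pair(a, pair(e, a)))))  →  m(e, a, pair(a, pair(e, a)))   [R6 at 3.2]
4. m(e, a, pair(a, pair(e, a)))  →  a   [R5 at ε]

a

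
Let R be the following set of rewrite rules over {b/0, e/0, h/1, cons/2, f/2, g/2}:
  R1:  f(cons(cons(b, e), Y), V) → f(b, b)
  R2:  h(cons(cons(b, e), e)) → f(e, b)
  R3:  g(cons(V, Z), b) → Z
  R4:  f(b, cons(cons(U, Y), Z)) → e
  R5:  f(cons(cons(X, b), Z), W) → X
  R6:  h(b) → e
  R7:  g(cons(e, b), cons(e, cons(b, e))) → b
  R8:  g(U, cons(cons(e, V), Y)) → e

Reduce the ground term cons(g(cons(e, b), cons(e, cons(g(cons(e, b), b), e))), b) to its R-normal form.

cons(b, b)

1. cons(g(cons(e, b), cons(e, cons(g(cons(e, b), b), e))), b)  →  cons(g(cons(e, b), cons(e, cons(b, e))), b)   [R3 at 1.2.2.1]
2. cons(g(cons(e, b), cons(e, cons(b, e))), b)  →  cons(b, b)   [R7 at 1]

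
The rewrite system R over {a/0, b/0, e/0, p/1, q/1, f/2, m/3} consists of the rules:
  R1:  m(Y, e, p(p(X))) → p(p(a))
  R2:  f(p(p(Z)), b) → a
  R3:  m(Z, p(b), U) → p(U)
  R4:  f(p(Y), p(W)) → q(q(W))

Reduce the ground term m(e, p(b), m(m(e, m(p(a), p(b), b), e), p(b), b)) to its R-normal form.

p(p(b))

1. m(e, p(b), m(m(e, m(p(a), p(b), b), e), p(b), b))  →  p(m(m(e, m(p(a), p(b), b), e), p(b), b))   [R3 at ε]
2. p(m(m(e, m(p(a), p(b), b), e), p(b), b))  →  p(p(b))   [R3 at 1]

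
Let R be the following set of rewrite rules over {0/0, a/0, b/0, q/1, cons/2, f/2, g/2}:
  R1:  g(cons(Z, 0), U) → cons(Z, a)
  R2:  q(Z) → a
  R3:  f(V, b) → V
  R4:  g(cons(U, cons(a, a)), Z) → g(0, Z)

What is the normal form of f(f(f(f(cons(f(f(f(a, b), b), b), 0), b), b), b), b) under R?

1. f(f(f(f(cons(f(f(f(a, b), b), b), 0), b), b), b), b)  →  f(f(f(cons(f(f(f(a, b), b), b), 0), b), b), b)   [R3 at ε]
2. f(f(f(cons(f(f(f(a, b), b), b), 0), b), b), b)  →  f(f(cons(f(f(f(a, b), b), b), 0), b), b)   [R3 at ε]
3. f(f(cons(f(f(f(a, b), b), b), 0), b), b)  →  f(cons(f(f(f(a, b), b), b), 0), b)   [R3 at ε]
4. f(cons(f(f(f(a, b), b), b), 0), b)  →  cons(f(f(f(a, b), b), b), 0)   [R3 at ε]
5. cons(f(f(f(a, b), b), b), 0)  →  cons(f(f(a, b), b), 0)   [R3 at 1]
6. cons(f(f(a, b), b), 0)  →  cons(f(a, b), 0)   [R3 at 1]
7. cons(f(a, b), 0)  →  cons(a, 0)   [R3 at 1]

cons(a, 0)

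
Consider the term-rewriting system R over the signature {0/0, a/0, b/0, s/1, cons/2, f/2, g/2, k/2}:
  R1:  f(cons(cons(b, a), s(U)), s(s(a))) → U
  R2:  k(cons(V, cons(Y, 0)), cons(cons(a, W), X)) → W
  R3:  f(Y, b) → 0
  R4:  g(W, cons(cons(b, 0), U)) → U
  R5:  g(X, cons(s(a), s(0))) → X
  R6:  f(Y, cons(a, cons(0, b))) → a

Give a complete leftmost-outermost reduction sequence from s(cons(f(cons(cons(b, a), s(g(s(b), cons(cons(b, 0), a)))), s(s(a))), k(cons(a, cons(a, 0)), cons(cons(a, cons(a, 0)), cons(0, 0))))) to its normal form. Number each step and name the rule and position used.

1. s(cons(f(cons(cons(b, a), s(g(s(b), cons(cons(b, 0), a)))), s(s(a))), k(cons(a, cons(a, 0)), cons(cons(a, cons(a, 0)), cons(0, 0)))))  →  s(cons(g(s(b), cons(cons(b, 0), a)), k(cons(a, cons(a, 0)), cons(cons(a, cons(a, 0)), cons(0, 0)))))   [R1 at 1.1]
2. s(cons(g(s(b), cons(cons(b, 0), a)), k(cons(a, cons(a, 0)), cons(cons(a, cons(a, 0)), cons(0, 0)))))  →  s(cons(a, k(cons(a, cons(a, 0)), cons(cons(a, cons(a, 0)), cons(0, 0)))))   [R4 at 1.1]
3. s(cons(a, k(cons(a, cons(a, 0)), cons(cons(a, cons(a, 0)), cons(0, 0)))))  →  s(cons(a, cons(a, 0)))   [R2 at 1.2]

s(cons(a, cons(a, 0)))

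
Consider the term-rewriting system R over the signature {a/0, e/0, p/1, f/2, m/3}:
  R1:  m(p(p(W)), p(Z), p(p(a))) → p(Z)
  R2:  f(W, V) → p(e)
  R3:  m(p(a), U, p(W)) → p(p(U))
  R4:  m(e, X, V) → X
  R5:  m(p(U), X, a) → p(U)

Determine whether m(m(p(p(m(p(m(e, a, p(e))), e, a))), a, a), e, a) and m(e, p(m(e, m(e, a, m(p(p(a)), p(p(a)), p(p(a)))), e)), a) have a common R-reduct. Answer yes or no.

Reduce t₁ = m(m(p(p(m(p(m(e, a, p(e))), e, a))), a, a), e, a):
1. m(m(p(p(m(p(m(e, a, p(e))), e, a))), a, a), e, a)  →  m(p(p(m(p(m(e, a, p(e))), e, a))), e, a)   [R5 at 1]
2. m(p(p(m(p(m(e, a, p(e))), e, a))), e, a)  →  p(p(m(p(m(e, a, p(e))), e, a)))   [R5 at ε]
3. p(p(m(p(m(e, a, p(e))), e, a)))  →  p(p(p(m(e, a, p(e)))))   [R5 at 1.1]
4. p(p(p(m(e, a, p(e)))))  →  p(p(p(a)))   [R4 at 1.1.1]

Reduce t₂ = m(e, p(m(e, m(e, a, m(p(p(a)), p(p(a)), p(p(a)))), e)), a):
1. m(e, p(m(e, m(e, a, m(p(p(a)), p(p(a)), p(p(a)))), e)), a)  →  p(m(e, m(e, a, m(p(p(a)), p(p(a)), p(p(a)))), e))   [R4 at ε]
2. p(m(e, m(e, a, m(p(p(a)), p(p(a)), p(p(a)))), e))  →  p(m(e, a, m(p(p(a)), p(p(a)), p(p(a)))))   [R4 at 1]
3. p(m(e, a, m(p(p(a)), p(p(a)), p(p(a)))))  →  p(a)   [R4 at 1]

no — NF(t₁) = p(p(p(a))), NF(t₂) = p(a)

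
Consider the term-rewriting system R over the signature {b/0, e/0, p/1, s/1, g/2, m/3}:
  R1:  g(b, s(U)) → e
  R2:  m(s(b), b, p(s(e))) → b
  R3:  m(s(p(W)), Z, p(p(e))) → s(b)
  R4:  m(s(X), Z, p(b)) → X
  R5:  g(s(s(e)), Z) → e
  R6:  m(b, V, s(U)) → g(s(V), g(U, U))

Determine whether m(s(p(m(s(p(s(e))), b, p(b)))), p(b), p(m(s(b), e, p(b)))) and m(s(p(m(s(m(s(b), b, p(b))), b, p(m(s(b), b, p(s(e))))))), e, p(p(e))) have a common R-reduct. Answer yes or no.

Reduce t₁ = m(s(p(m(s(p(s(e))), b, p(b)))), p(b), p(m(s(b), e, p(b)))):
1. m(s(p(m(s(p(s(e))), b, p(b)))), p(b), p(m(s(b), e, p(b))))  →  m(s(p(p(s(e)))), p(b), p(m(s(b), e, p(b))))   [R4 at 1.1.1]
2. m(s(p(p(s(e)))), p(b), p(m(s(b), e, p(b))))  →  m(s(p(p(s(e)))), p(b), p(b))   [R4 at 3.1]
3. m(s(p(p(s(e)))), p(b), p(b))  →  p(p(s(e)))   [R4 at ε]

Reduce t₂ = m(s(p(m(s(m(s(b), b, p(b))), b, p(m(s(b), b, p(s(e))))))), e, p(p(e))):
1. m(s(p(m(s(m(s(b), b, p(b))), b, p(m(s(b), b, p(s(e))))))), e, p(p(e)))  →  s(b)   [R3 at ε]

no — NF(t₁) = p(p(s(e))), NF(t₂) = s(b)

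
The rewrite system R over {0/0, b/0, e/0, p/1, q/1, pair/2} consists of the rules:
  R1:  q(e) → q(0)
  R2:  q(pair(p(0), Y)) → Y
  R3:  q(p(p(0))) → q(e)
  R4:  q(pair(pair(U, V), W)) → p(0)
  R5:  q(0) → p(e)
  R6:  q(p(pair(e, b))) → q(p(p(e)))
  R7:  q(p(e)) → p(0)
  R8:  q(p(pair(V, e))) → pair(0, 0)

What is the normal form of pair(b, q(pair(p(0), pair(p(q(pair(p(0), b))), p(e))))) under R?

pair(b, pair(p(b), p(e)))

1. pair(b, q(pair(p(0), pair(p(q(pair(p(0), b))), p(e)))))  →  pair(b, pair(p(q(pair(p(0), b))), p(e)))   [R2 at 2]
2. pair(b, pair(p(q(pair(p(0), b))), p(e)))  →  pair(b, pair(p(b), p(e)))   [R2 at 2.1.1]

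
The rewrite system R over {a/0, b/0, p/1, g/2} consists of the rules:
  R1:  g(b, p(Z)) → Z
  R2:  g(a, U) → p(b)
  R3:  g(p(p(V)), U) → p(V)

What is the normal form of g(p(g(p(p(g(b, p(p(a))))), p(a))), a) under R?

1. g(p(g(p(p(g(b, p(p(a))))), p(a))), a)  →  g(p(p(g(b, p(p(a))))), a)   [R3 at 1.1]
2. g(p(p(g(b, p(p(a))))), a)  →  p(g(b, p(p(a))))   [R3 at ε]
3. p(g(b, p(p(a))))  →  p(p(a))   [R1 at 1]

p(p(a))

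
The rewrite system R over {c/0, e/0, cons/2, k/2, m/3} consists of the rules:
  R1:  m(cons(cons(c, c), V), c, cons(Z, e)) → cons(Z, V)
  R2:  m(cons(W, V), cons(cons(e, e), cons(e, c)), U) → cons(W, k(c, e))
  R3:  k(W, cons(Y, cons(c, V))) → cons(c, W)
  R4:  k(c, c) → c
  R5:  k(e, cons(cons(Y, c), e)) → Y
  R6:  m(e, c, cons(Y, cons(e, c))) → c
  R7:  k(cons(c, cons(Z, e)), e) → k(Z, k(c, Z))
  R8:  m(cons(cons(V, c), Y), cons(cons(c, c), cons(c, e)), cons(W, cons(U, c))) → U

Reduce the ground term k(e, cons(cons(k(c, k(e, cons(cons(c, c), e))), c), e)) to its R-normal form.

c

1. k(e, cons(cons(k(c, k(e, cons(cons(c, c), e))), c), e))  →  k(c, k(e, cons(cons(c, c), e)))   [R5 at ε]
2. k(c, k(e, cons(cons(c, c), e)))  →  k(c, c)   [R5 at 2]
3. k(c, c)  →  c   [R4 at ε]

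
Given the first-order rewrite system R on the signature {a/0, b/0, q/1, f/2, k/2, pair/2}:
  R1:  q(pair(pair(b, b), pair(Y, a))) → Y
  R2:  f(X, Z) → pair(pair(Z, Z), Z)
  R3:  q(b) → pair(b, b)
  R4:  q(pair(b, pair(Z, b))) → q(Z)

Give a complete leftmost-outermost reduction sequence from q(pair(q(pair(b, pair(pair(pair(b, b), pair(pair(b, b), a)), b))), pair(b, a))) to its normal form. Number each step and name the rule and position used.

b

1. q(pair(q(pair(b, pair(pair(pair(b, b), pair(pair(b, b), a)), b))), pair(b, a)))  →  q(pair(q(pair(pair(b, b), pair(pair(b, b), a))), pair(b, a)))   [R4 at 1.1]
2. q(pair(q(pair(pair(b, b), pair(pair(b, b), a))), pair(b, a)))  →  q(pair(pair(b, b), pair(b, a)))   [R1 at 1.1]
3. q(pair(pair(b, b), pair(b, a)))  →  b   [R1 at ε]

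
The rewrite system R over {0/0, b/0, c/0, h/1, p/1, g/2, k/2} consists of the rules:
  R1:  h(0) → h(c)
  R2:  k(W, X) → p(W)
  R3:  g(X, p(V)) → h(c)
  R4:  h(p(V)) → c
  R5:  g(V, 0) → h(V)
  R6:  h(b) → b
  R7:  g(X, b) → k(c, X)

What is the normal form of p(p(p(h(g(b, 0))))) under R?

p(p(p(b)))

1. p(p(p(h(g(b, 0)))))  →  p(p(p(h(h(b)))))   [R5 at 1.1.1.1]
2. p(p(p(h(h(b)))))  →  p(p(p(h(b))))   [R6 at 1.1.1.1]
3. p(p(p(h(b))))  →  p(p(p(b)))   [R6 at 1.1.1]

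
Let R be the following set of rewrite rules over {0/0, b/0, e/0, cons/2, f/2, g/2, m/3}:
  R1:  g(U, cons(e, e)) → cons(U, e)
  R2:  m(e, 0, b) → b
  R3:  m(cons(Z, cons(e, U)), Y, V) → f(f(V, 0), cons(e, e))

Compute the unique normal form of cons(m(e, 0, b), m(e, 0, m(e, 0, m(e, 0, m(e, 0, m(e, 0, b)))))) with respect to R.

1. cons(m(e, 0, b), m(e, 0, m(e, 0, m(e, 0, m(e, 0, m(e, 0, b))))))  →  cons(b, m(e, 0, m(e, 0, m(e, 0, m(e, 0, m(e, 0, b))))))   [R2 at 1]
2. cons(b, m(e, 0, m(e, 0, m(e, 0, m(e, 0, m(e, 0, b))))))  →  cons(b, m(e, 0, m(e, 0, m(e, 0, m(e, 0, b)))))   [R2 at 2.3.3.3.3]
3. cons(b, m(e, 0, m(e, 0, m(e, 0, m(e, 0, b)))))  →  cons(b, m(e, 0, m(e, 0, m(e, 0, b))))   [R2 at 2.3.3.3]
4. cons(b, m(e, 0, m(e, 0, m(e, 0, b))))  →  cons(b, m(e, 0, m(e, 0, b)))   [R2 at 2.3.3]
5. cons(b, m(e, 0, m(e, 0, b)))  →  cons(b, m(e, 0, b))   [R2 at 2.3]
6. cons(b, m(e, 0, b))  →  cons(b, b)   [R2 at 2]

cons(b, b)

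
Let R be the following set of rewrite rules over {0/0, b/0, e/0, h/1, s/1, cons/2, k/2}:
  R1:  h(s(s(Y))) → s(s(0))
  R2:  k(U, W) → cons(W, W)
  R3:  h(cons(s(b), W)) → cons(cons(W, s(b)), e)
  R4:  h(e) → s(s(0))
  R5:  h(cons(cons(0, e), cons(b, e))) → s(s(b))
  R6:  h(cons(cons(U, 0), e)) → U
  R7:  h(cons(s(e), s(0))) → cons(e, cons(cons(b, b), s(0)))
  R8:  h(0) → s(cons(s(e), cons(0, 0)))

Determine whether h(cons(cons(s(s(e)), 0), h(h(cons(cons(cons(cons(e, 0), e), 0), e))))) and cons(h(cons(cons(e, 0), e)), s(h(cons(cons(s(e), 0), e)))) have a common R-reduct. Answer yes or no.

no — NF(t₁) = s(s(e)), NF(t₂) = cons(e, s(s(e)))

Reduce t₁ = h(cons(cons(s(s(e)), 0), h(h(cons(cons(cons(cons(e, 0), e), 0), e))))):
1. h(cons(cons(s(s(e)), 0), h(h(cons(cons(cons(cons(e, 0), e), 0), e)))))  →  h(cons(cons(s(s(e)), 0), h(cons(cons(e, 0), e))))   [R6 at 1.2.1]
2. h(cons(cons(s(s(e)), 0), h(cons(cons(e, 0), e))))  →  h(cons(cons(s(s(e)), 0), e))   [R6 at 1.2]
3. h(cons(cons(s(s(e)), 0), e))  →  s(s(e))   [R6 at ε]

Reduce t₂ = cons(h(cons(cons(e, 0), e)), s(h(cons(cons(s(e), 0), e)))):
1. cons(h(cons(cons(e, 0), e)), s(h(cons(cons(s(e), 0), e))))  →  cons(e, s(h(cons(cons(s(e), 0), e))))   [R6 at 1]
2. cons(e, s(h(cons(cons(s(e), 0), e))))  →  cons(e, s(s(e)))   [R6 at 2.1]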